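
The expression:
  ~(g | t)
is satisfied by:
  {g: False, t: False}


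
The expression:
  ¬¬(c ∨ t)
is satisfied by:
  {t: True, c: True}
  {t: True, c: False}
  {c: True, t: False}


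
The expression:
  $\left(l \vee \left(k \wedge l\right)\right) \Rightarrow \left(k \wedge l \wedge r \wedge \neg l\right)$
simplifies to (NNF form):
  $\neg l$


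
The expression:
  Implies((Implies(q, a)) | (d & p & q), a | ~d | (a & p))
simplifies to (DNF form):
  a | ~d | (q & ~p)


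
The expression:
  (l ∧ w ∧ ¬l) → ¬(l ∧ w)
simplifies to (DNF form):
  True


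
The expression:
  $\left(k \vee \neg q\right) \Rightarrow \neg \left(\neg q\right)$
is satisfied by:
  {q: True}


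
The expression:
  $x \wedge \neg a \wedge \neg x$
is never true.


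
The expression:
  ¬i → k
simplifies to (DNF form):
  i ∨ k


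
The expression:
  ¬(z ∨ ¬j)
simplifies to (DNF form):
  j ∧ ¬z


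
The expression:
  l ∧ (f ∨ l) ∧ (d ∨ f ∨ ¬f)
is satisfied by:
  {l: True}


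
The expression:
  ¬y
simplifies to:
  ¬y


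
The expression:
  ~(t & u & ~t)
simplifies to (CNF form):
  True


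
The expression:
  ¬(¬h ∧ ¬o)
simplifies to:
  h ∨ o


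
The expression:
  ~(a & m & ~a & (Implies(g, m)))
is always true.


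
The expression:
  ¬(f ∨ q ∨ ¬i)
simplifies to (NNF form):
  i ∧ ¬f ∧ ¬q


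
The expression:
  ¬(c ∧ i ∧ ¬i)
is always true.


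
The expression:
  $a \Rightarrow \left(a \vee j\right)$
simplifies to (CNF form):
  $\text{True}$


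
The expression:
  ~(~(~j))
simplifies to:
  ~j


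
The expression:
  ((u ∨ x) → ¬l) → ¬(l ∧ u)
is always true.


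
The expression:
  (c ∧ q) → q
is always true.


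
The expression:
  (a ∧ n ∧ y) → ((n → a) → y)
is always true.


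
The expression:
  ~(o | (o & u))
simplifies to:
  ~o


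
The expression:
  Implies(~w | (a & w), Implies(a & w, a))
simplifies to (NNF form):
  True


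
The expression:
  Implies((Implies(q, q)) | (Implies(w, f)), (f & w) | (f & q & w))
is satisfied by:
  {w: True, f: True}


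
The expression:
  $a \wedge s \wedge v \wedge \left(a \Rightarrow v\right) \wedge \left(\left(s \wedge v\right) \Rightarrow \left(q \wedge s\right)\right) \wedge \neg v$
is never true.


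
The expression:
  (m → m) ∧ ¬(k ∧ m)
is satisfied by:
  {k: False, m: False}
  {m: True, k: False}
  {k: True, m: False}


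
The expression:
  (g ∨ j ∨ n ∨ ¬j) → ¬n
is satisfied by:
  {n: False}


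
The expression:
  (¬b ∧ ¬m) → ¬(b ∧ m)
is always true.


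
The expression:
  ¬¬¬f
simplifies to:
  ¬f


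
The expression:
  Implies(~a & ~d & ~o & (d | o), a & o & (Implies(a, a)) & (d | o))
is always true.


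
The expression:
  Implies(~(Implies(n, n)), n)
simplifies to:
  True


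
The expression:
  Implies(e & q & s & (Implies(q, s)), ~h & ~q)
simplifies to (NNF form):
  ~e | ~q | ~s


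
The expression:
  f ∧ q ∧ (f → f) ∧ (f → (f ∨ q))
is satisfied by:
  {f: True, q: True}


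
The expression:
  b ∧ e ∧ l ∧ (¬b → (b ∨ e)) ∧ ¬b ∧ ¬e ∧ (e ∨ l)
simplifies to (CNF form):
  False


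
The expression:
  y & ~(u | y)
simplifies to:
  False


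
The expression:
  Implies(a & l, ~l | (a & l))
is always true.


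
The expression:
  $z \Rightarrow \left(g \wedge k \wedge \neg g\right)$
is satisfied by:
  {z: False}


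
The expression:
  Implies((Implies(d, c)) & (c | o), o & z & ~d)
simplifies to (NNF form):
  (d & ~c) | (~c & ~o) | (o & z & ~d)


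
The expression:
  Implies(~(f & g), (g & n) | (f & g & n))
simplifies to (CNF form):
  g & (f | n)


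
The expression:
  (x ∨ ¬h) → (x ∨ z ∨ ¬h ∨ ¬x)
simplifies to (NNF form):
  True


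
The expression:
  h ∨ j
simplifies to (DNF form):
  h ∨ j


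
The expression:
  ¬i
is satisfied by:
  {i: False}


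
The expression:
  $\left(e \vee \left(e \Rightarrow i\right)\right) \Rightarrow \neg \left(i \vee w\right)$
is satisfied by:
  {i: False, w: False}


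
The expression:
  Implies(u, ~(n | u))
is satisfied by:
  {u: False}


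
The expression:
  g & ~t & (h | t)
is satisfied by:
  {h: True, g: True, t: False}


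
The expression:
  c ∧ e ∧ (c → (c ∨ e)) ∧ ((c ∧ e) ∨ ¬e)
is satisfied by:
  {c: True, e: True}


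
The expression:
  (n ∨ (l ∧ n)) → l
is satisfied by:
  {l: True, n: False}
  {n: False, l: False}
  {n: True, l: True}


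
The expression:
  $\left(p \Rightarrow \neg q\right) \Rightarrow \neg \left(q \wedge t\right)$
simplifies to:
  $p \vee \neg q \vee \neg t$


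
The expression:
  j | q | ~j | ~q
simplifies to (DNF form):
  True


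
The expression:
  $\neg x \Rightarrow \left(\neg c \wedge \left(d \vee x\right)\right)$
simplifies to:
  $x \vee \left(d \wedge \neg c\right)$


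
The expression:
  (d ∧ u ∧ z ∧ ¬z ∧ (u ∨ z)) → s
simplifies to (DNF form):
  True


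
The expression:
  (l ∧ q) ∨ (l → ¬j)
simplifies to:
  q ∨ ¬j ∨ ¬l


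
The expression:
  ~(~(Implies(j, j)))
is always true.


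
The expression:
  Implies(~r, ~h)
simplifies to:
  r | ~h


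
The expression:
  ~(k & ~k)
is always true.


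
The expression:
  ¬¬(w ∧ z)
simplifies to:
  w ∧ z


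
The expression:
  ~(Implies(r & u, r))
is never true.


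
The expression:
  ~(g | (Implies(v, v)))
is never true.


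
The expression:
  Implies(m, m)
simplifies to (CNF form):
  True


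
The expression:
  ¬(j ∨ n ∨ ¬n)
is never true.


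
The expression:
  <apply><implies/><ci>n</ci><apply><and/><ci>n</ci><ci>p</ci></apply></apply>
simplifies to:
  <apply><or/><ci>p</ci><apply><not/><ci>n</ci></apply></apply>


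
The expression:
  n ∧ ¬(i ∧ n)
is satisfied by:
  {n: True, i: False}


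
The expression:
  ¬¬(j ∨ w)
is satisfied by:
  {w: True, j: True}
  {w: True, j: False}
  {j: True, w: False}


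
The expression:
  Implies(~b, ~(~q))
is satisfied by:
  {b: True, q: True}
  {b: True, q: False}
  {q: True, b: False}


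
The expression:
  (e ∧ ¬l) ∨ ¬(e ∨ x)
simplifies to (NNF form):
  (e ∧ ¬l) ∨ (¬e ∧ ¬x)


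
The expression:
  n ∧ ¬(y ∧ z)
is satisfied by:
  {n: True, z: False, y: False}
  {y: True, n: True, z: False}
  {z: True, n: True, y: False}


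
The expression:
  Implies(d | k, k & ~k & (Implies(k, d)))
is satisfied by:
  {d: False, k: False}


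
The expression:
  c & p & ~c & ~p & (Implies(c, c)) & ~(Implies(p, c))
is never true.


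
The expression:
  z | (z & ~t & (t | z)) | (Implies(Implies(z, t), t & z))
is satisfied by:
  {z: True}


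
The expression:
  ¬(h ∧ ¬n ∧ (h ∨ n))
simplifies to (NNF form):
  n ∨ ¬h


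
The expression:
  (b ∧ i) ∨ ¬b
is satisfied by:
  {i: True, b: False}
  {b: False, i: False}
  {b: True, i: True}


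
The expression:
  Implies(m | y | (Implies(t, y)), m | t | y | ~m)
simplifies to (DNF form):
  True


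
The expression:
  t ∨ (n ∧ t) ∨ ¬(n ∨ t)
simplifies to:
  t ∨ ¬n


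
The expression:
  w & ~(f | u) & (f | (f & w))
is never true.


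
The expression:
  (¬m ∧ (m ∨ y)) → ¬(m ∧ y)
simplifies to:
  True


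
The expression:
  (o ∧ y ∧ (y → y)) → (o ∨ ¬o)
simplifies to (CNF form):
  True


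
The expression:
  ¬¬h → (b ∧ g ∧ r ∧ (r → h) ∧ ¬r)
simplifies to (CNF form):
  ¬h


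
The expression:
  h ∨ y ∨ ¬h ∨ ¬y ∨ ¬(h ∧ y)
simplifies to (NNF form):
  True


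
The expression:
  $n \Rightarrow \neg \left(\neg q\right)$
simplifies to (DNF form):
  $q \vee \neg n$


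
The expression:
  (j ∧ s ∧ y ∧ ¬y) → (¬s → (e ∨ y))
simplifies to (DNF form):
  True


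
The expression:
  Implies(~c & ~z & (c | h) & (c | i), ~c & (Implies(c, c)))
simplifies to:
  True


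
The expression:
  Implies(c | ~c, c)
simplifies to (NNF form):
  c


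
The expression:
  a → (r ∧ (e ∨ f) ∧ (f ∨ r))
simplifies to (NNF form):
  (e ∧ r) ∨ (f ∧ r) ∨ ¬a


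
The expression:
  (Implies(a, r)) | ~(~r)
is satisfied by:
  {r: True, a: False}
  {a: False, r: False}
  {a: True, r: True}


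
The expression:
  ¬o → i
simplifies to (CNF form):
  i ∨ o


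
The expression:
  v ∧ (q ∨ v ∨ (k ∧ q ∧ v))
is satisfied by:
  {v: True}


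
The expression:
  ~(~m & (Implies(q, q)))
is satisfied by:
  {m: True}


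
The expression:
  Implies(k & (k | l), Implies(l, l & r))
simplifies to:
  r | ~k | ~l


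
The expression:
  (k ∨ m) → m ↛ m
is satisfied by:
  {k: False, m: False}


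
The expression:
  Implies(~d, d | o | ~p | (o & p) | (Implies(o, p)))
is always true.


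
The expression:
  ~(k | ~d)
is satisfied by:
  {d: True, k: False}


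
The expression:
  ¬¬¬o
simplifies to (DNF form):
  ¬o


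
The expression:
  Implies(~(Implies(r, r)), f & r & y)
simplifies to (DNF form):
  True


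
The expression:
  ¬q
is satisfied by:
  {q: False}


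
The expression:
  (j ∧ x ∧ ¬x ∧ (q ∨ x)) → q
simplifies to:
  True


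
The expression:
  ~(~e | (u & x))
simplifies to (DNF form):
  (e & ~u) | (e & ~x)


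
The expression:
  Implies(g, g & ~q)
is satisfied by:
  {g: False, q: False}
  {q: True, g: False}
  {g: True, q: False}


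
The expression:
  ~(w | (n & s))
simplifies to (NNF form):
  ~w & (~n | ~s)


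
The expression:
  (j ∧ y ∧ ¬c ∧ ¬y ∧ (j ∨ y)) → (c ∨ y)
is always true.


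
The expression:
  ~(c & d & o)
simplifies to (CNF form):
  ~c | ~d | ~o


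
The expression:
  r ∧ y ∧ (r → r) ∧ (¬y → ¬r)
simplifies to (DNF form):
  r ∧ y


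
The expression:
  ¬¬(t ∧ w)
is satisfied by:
  {t: True, w: True}


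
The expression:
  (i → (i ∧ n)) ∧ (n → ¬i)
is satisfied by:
  {i: False}


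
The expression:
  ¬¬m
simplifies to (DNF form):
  m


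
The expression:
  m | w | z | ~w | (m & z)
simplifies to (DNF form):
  True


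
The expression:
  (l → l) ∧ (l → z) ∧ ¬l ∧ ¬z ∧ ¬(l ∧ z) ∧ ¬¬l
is never true.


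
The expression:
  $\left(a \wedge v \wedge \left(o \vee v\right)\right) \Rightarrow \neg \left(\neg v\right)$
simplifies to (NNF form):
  $\text{True}$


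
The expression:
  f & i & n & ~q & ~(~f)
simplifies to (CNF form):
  f & i & n & ~q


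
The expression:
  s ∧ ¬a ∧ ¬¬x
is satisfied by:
  {s: True, x: True, a: False}


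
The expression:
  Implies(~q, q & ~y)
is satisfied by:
  {q: True}


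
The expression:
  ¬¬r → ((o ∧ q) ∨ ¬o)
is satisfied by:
  {q: True, o: False, r: False}
  {o: False, r: False, q: False}
  {r: True, q: True, o: False}
  {r: True, o: False, q: False}
  {q: True, o: True, r: False}
  {o: True, q: False, r: False}
  {r: True, o: True, q: True}


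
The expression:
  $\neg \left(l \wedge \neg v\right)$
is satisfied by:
  {v: True, l: False}
  {l: False, v: False}
  {l: True, v: True}


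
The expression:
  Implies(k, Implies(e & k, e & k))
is always true.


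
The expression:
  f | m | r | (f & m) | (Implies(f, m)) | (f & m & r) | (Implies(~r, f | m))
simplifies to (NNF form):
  True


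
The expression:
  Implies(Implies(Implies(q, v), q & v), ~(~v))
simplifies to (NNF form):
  v | ~q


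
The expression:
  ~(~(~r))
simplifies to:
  ~r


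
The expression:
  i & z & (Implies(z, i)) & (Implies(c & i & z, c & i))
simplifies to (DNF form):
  i & z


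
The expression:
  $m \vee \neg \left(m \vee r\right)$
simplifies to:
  $m \vee \neg r$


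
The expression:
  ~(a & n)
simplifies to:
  ~a | ~n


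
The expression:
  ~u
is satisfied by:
  {u: False}


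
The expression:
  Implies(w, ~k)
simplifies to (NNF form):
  ~k | ~w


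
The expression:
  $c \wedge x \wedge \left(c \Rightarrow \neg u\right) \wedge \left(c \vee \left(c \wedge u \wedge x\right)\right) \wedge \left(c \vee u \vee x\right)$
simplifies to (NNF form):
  $c \wedge x \wedge \neg u$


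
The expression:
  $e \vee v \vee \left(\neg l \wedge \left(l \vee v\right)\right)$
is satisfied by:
  {v: True, e: True}
  {v: True, e: False}
  {e: True, v: False}


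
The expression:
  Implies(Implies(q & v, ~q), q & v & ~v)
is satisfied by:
  {q: True, v: True}


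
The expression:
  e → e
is always true.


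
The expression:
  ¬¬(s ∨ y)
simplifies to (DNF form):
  s ∨ y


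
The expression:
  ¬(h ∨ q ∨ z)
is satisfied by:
  {q: False, z: False, h: False}


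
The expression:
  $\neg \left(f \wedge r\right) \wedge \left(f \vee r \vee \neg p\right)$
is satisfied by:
  {f: False, p: False, r: False}
  {r: True, f: False, p: False}
  {r: True, p: True, f: False}
  {f: True, p: False, r: False}
  {p: True, f: True, r: False}


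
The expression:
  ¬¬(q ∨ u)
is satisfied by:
  {q: True, u: True}
  {q: True, u: False}
  {u: True, q: False}


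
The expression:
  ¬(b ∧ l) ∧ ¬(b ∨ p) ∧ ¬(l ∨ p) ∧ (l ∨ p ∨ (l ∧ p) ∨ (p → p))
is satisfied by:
  {p: False, l: False, b: False}


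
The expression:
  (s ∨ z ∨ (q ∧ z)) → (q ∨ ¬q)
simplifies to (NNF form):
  True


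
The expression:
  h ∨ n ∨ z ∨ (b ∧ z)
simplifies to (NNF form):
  h ∨ n ∨ z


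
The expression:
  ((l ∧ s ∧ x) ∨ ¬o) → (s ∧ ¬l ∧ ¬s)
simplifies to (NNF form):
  o ∧ (¬l ∨ ¬s ∨ ¬x)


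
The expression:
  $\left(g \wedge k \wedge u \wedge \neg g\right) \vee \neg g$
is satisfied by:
  {g: False}


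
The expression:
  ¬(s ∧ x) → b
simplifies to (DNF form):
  b ∨ (s ∧ x)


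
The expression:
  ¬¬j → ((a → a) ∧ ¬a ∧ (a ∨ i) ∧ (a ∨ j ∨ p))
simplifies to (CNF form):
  (i ∨ ¬j) ∧ (¬a ∨ ¬j)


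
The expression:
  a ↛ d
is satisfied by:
  {a: True, d: False}


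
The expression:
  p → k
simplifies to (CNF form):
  k ∨ ¬p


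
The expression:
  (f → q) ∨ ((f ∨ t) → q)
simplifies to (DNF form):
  q ∨ ¬f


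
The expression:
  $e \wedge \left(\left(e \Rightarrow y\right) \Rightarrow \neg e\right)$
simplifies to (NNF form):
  $e \wedge \neg y$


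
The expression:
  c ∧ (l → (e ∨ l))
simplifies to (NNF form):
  c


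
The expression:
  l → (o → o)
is always true.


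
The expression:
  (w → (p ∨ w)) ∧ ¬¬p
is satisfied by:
  {p: True}


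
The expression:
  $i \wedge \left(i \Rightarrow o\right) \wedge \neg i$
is never true.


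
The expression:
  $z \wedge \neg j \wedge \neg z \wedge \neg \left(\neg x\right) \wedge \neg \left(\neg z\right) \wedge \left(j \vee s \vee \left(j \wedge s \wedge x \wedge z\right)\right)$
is never true.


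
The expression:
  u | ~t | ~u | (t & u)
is always true.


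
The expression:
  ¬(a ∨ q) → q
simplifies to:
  a ∨ q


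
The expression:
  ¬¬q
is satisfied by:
  {q: True}


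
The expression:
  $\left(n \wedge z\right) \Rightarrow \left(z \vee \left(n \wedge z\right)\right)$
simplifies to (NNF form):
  $\text{True}$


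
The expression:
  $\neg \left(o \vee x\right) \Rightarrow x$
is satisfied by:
  {x: True, o: True}
  {x: True, o: False}
  {o: True, x: False}


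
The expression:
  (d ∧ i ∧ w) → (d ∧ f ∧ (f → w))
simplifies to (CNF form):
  f ∨ ¬d ∨ ¬i ∨ ¬w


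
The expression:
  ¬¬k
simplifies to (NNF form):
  k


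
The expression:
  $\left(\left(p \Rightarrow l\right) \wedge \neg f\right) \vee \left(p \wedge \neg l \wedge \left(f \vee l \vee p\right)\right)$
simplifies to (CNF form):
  $\left(p \vee \neg f\right) \wedge \left(\neg f \vee \neg l\right)$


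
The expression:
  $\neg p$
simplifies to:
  $\neg p$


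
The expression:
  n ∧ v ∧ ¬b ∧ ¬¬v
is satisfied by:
  {n: True, v: True, b: False}


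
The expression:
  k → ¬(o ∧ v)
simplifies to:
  ¬k ∨ ¬o ∨ ¬v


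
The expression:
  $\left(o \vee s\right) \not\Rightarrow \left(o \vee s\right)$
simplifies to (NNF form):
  $\text{False}$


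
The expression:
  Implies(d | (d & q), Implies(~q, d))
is always true.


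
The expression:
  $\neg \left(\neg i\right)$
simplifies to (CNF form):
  $i$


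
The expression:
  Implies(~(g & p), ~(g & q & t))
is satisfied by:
  {p: True, g: False, t: False, q: False}
  {q: False, g: False, p: False, t: False}
  {q: True, p: True, g: False, t: False}
  {q: True, g: False, p: False, t: False}
  {t: True, p: True, q: False, g: False}
  {t: True, q: False, g: False, p: False}
  {t: True, q: True, p: True, g: False}
  {t: True, q: True, g: False, p: False}
  {p: True, g: True, t: False, q: False}
  {g: True, t: False, p: False, q: False}
  {q: True, g: True, p: True, t: False}
  {q: True, g: True, t: False, p: False}
  {p: True, g: True, t: True, q: False}
  {g: True, t: True, q: False, p: False}
  {q: True, g: True, t: True, p: True}


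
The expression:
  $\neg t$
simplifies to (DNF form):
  $\neg t$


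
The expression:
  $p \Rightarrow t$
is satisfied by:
  {t: True, p: False}
  {p: False, t: False}
  {p: True, t: True}


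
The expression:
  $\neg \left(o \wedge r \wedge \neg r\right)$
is always true.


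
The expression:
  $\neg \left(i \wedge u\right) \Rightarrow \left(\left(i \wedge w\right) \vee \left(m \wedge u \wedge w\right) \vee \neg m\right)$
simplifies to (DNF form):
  $\left(i \wedge u\right) \vee \left(i \wedge w\right) \vee \left(u \wedge w\right) \vee \neg m$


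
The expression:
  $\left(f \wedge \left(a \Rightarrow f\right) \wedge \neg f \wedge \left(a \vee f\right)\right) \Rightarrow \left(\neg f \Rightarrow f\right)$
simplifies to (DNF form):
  $\text{True}$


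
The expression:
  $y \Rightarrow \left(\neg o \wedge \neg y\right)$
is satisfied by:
  {y: False}


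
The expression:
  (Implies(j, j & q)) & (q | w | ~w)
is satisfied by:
  {q: True, j: False}
  {j: False, q: False}
  {j: True, q: True}


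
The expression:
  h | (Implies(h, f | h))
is always true.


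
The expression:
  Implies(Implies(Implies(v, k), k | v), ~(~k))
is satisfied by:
  {k: True, v: False}
  {v: False, k: False}
  {v: True, k: True}


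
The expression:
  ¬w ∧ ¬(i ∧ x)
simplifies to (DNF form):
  (¬i ∧ ¬w) ∨ (¬w ∧ ¬x)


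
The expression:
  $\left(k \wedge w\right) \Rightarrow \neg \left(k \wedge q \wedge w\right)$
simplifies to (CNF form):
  $\neg k \vee \neg q \vee \neg w$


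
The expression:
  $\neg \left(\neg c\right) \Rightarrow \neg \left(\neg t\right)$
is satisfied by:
  {t: True, c: False}
  {c: False, t: False}
  {c: True, t: True}


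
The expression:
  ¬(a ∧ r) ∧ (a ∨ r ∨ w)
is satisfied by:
  {w: True, a: False, r: False}
  {r: True, w: True, a: False}
  {r: True, w: False, a: False}
  {a: True, w: True, r: False}
  {a: True, w: False, r: False}


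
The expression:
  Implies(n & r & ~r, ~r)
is always true.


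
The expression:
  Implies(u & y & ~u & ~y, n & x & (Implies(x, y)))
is always true.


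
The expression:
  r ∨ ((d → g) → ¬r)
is always true.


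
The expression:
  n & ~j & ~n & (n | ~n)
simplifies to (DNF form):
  False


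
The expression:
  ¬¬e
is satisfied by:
  {e: True}


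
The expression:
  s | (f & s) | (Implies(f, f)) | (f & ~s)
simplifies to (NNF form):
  True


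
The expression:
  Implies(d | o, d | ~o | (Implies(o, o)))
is always true.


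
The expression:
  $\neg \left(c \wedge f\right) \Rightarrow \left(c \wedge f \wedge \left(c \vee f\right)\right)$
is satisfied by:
  {c: True, f: True}


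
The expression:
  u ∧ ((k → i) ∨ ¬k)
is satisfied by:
  {u: True, i: True, k: False}
  {u: True, k: False, i: False}
  {u: True, i: True, k: True}


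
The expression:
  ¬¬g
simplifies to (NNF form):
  g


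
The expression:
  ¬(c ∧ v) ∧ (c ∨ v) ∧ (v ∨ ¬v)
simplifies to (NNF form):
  (c ∧ ¬v) ∨ (v ∧ ¬c)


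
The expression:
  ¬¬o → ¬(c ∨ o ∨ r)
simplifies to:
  ¬o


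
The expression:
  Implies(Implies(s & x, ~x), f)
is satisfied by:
  {s: True, f: True, x: True}
  {s: True, f: True, x: False}
  {f: True, x: True, s: False}
  {f: True, x: False, s: False}
  {s: True, x: True, f: False}


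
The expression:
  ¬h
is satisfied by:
  {h: False}


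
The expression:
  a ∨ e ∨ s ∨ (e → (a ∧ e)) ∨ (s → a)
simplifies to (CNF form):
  True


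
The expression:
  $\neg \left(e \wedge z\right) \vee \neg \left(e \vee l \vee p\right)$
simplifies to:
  $\neg e \vee \neg z$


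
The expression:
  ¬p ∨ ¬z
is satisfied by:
  {p: False, z: False}
  {z: True, p: False}
  {p: True, z: False}


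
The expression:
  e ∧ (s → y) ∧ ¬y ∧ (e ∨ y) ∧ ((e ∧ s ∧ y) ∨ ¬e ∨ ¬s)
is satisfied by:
  {e: True, y: False, s: False}


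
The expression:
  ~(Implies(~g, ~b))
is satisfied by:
  {b: True, g: False}


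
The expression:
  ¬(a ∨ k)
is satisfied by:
  {k: False, a: False}


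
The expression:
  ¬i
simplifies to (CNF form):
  ¬i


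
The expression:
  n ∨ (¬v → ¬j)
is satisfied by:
  {n: True, v: True, j: False}
  {n: True, v: False, j: False}
  {v: True, n: False, j: False}
  {n: False, v: False, j: False}
  {j: True, n: True, v: True}
  {j: True, n: True, v: False}
  {j: True, v: True, n: False}


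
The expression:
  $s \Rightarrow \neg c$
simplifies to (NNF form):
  $\neg c \vee \neg s$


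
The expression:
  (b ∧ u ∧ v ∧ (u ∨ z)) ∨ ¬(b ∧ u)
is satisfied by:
  {v: True, u: False, b: False}
  {u: False, b: False, v: False}
  {b: True, v: True, u: False}
  {b: True, u: False, v: False}
  {v: True, u: True, b: False}
  {u: True, v: False, b: False}
  {b: True, u: True, v: True}


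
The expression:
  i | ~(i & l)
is always true.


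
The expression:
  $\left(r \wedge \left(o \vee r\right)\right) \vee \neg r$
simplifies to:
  $\text{True}$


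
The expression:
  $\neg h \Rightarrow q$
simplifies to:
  $h \vee q$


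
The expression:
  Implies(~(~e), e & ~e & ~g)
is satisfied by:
  {e: False}


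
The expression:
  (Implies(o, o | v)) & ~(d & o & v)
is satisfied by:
  {v: False, o: False, d: False}
  {d: True, v: False, o: False}
  {o: True, v: False, d: False}
  {d: True, o: True, v: False}
  {v: True, d: False, o: False}
  {d: True, v: True, o: False}
  {o: True, v: True, d: False}


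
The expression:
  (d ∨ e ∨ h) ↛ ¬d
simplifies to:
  d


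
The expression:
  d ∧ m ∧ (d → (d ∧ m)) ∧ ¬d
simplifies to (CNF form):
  False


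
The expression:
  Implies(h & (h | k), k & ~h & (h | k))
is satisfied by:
  {h: False}


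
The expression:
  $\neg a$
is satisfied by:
  {a: False}


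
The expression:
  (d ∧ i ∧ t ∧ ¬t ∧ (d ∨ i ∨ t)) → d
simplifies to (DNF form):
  True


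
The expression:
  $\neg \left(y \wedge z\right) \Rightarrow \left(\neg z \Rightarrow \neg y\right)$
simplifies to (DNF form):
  $z \vee \neg y$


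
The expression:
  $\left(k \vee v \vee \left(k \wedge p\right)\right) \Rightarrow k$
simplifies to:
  $k \vee \neg v$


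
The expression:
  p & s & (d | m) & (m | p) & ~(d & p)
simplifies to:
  m & p & s & ~d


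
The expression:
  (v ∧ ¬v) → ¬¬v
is always true.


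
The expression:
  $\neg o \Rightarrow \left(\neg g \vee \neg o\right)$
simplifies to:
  $\text{True}$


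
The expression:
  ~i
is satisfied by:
  {i: False}


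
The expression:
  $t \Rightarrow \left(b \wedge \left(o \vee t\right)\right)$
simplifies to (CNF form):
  $b \vee \neg t$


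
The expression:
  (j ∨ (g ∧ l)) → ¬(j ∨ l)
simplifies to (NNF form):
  ¬j ∧ (¬g ∨ ¬l)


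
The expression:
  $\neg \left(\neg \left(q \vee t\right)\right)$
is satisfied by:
  {t: True, q: True}
  {t: True, q: False}
  {q: True, t: False}


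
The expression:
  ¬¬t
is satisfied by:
  {t: True}


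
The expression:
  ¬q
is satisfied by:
  {q: False}


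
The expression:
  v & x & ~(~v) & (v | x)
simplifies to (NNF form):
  v & x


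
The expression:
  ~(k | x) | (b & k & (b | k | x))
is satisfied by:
  {b: True, x: False, k: False}
  {x: False, k: False, b: False}
  {b: True, k: True, x: False}
  {b: True, k: True, x: True}


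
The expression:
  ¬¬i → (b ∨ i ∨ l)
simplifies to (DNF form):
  True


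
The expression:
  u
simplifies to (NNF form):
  u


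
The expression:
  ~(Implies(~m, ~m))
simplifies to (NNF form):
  False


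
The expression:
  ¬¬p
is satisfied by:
  {p: True}


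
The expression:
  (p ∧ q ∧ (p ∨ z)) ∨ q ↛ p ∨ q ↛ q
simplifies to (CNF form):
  q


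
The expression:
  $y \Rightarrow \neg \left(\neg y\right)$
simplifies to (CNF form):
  $\text{True}$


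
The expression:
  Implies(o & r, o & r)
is always true.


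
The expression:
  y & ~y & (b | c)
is never true.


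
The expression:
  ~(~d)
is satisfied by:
  {d: True}


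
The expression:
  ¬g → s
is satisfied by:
  {g: True, s: True}
  {g: True, s: False}
  {s: True, g: False}


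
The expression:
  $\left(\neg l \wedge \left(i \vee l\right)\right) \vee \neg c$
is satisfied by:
  {i: True, c: False, l: False}
  {i: False, c: False, l: False}
  {l: True, i: True, c: False}
  {l: True, i: False, c: False}
  {c: True, i: True, l: False}


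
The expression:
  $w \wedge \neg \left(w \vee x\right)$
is never true.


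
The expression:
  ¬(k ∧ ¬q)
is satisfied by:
  {q: True, k: False}
  {k: False, q: False}
  {k: True, q: True}


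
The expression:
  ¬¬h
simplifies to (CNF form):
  h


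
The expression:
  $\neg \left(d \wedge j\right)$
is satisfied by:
  {d: False, j: False}
  {j: True, d: False}
  {d: True, j: False}


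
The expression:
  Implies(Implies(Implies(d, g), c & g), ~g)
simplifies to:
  ~c | ~g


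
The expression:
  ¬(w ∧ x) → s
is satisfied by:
  {x: True, s: True, w: True}
  {x: True, s: True, w: False}
  {s: True, w: True, x: False}
  {s: True, w: False, x: False}
  {x: True, w: True, s: False}


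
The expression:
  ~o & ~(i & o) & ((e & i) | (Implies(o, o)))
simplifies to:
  ~o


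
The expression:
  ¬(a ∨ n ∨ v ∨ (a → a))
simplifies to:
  False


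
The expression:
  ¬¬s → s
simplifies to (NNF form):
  True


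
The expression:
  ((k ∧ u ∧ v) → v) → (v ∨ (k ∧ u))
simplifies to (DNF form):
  v ∨ (k ∧ u)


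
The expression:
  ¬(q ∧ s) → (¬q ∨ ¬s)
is always true.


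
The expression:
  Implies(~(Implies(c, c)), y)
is always true.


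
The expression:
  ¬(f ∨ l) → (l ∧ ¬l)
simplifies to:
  f ∨ l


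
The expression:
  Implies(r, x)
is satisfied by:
  {x: True, r: False}
  {r: False, x: False}
  {r: True, x: True}


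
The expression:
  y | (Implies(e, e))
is always true.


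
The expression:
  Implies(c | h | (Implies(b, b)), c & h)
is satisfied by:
  {h: True, c: True}


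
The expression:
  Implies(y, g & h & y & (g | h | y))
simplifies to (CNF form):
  (g | ~y) & (h | ~y)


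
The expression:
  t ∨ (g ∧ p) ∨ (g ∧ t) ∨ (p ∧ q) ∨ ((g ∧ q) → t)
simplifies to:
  p ∨ t ∨ ¬g ∨ ¬q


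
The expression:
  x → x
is always true.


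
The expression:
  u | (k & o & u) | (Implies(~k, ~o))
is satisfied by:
  {k: True, u: True, o: False}
  {k: True, o: False, u: False}
  {u: True, o: False, k: False}
  {u: False, o: False, k: False}
  {k: True, u: True, o: True}
  {k: True, o: True, u: False}
  {u: True, o: True, k: False}


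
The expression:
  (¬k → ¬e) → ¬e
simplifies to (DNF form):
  ¬e ∨ ¬k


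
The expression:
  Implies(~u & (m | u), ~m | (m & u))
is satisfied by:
  {u: True, m: False}
  {m: False, u: False}
  {m: True, u: True}


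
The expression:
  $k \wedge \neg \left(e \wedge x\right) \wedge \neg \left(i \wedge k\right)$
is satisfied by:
  {k: True, e: False, x: False, i: False}
  {k: True, x: True, e: False, i: False}
  {k: True, e: True, x: False, i: False}


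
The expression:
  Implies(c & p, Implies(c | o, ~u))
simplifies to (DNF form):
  ~c | ~p | ~u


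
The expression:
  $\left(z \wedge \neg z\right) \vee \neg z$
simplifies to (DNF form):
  $\neg z$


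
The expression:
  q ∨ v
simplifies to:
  q ∨ v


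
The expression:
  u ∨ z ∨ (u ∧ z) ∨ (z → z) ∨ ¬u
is always true.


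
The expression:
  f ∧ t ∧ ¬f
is never true.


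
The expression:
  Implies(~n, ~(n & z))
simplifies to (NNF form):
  True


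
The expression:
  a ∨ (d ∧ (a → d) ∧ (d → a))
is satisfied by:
  {a: True}


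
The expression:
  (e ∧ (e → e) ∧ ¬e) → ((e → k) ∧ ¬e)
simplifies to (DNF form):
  True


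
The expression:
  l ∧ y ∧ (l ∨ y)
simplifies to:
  l ∧ y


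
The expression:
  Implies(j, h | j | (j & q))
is always true.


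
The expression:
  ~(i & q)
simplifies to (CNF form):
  ~i | ~q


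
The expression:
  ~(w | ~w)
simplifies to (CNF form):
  False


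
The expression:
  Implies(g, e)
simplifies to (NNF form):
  e | ~g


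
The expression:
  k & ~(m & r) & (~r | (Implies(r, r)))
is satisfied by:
  {k: True, m: False, r: False}
  {r: True, k: True, m: False}
  {m: True, k: True, r: False}


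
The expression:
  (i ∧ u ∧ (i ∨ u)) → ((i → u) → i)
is always true.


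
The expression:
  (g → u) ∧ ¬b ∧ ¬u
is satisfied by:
  {u: False, g: False, b: False}


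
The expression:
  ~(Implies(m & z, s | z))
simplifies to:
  False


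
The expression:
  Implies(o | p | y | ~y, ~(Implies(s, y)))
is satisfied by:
  {s: True, y: False}


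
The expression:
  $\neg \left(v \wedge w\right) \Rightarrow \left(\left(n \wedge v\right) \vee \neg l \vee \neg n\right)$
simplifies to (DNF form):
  $v \vee \neg l \vee \neg n$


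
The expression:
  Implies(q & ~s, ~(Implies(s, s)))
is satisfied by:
  {s: True, q: False}
  {q: False, s: False}
  {q: True, s: True}


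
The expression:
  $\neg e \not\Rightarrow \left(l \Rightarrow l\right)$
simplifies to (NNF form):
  $\text{False}$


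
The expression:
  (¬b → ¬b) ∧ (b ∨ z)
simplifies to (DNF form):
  b ∨ z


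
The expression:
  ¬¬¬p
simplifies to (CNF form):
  ¬p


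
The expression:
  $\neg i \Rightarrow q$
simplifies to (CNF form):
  $i \vee q$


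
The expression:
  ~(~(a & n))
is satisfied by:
  {a: True, n: True}


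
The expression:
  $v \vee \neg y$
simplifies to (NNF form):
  $v \vee \neg y$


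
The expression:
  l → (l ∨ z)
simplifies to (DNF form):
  True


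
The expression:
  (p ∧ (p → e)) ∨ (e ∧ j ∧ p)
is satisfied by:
  {p: True, e: True}


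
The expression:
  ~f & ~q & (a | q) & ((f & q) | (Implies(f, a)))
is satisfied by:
  {a: True, q: False, f: False}


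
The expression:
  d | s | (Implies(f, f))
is always true.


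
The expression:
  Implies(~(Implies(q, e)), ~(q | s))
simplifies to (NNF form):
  e | ~q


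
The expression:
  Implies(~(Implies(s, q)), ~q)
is always true.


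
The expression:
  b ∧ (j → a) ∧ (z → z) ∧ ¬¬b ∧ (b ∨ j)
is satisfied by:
  {b: True, a: True, j: False}
  {b: True, a: False, j: False}
  {b: True, j: True, a: True}


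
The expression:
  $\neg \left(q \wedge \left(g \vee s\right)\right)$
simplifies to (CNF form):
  $\left(\neg g \vee \neg q\right) \wedge \left(\neg q \vee \neg s\right)$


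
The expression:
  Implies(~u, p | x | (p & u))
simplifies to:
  p | u | x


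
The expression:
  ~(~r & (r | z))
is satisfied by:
  {r: True, z: False}
  {z: False, r: False}
  {z: True, r: True}


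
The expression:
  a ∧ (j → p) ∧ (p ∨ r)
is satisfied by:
  {a: True, r: True, p: True, j: False}
  {a: True, p: True, j: False, r: False}
  {a: True, r: True, p: True, j: True}
  {a: True, p: True, j: True, r: False}
  {a: True, r: True, j: False, p: False}


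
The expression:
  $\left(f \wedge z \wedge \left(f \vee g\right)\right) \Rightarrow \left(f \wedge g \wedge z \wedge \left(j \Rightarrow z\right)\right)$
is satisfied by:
  {g: True, z: False, f: False}
  {g: False, z: False, f: False}
  {f: True, g: True, z: False}
  {f: True, g: False, z: False}
  {z: True, g: True, f: False}
  {z: True, g: False, f: False}
  {z: True, f: True, g: True}


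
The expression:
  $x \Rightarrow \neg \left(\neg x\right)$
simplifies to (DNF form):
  $\text{True}$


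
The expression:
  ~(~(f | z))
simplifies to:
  f | z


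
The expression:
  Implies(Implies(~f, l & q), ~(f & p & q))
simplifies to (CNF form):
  ~f | ~p | ~q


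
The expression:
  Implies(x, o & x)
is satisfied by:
  {o: True, x: False}
  {x: False, o: False}
  {x: True, o: True}


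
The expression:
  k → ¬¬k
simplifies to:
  True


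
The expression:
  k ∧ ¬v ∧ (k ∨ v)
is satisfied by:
  {k: True, v: False}


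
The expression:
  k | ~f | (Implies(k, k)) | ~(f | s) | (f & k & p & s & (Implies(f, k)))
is always true.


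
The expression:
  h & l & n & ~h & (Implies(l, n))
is never true.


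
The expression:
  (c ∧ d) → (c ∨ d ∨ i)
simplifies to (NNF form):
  True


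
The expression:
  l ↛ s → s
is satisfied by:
  {s: True, l: False}
  {l: False, s: False}
  {l: True, s: True}


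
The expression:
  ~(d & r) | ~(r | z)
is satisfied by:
  {d: False, r: False}
  {r: True, d: False}
  {d: True, r: False}


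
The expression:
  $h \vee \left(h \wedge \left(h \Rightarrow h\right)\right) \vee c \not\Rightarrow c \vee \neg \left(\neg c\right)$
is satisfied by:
  {c: True, h: True}
  {c: True, h: False}
  {h: True, c: False}


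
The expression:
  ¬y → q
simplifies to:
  q ∨ y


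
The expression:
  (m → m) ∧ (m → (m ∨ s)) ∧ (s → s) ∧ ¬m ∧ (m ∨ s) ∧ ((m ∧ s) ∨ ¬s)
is never true.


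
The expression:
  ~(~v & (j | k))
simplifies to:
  v | (~j & ~k)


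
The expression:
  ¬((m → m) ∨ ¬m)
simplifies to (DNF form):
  False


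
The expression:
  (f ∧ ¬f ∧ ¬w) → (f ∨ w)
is always true.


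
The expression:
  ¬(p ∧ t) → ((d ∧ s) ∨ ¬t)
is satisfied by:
  {p: True, s: True, d: True, t: False}
  {p: True, s: True, d: False, t: False}
  {p: True, d: True, s: False, t: False}
  {p: True, d: False, s: False, t: False}
  {s: True, d: True, p: False, t: False}
  {s: True, p: False, d: False, t: False}
  {s: False, d: True, p: False, t: False}
  {s: False, p: False, d: False, t: False}
  {p: True, t: True, s: True, d: True}
  {p: True, t: True, s: True, d: False}
  {p: True, t: True, d: True, s: False}
  {p: True, t: True, d: False, s: False}
  {t: True, s: True, d: True, p: False}


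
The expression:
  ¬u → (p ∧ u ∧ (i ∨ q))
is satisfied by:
  {u: True}


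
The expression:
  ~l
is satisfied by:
  {l: False}


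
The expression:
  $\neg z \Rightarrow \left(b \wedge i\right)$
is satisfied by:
  {b: True, z: True, i: True}
  {b: True, z: True, i: False}
  {z: True, i: True, b: False}
  {z: True, i: False, b: False}
  {b: True, i: True, z: False}


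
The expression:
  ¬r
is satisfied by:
  {r: False}


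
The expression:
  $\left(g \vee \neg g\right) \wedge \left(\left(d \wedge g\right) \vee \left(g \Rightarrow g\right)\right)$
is always true.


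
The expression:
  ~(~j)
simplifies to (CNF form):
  j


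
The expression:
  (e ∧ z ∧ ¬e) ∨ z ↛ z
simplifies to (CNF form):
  False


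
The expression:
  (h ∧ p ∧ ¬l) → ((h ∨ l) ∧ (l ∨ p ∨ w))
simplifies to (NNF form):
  True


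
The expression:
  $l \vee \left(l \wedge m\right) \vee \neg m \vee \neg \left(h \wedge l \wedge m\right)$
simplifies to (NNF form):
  $\text{True}$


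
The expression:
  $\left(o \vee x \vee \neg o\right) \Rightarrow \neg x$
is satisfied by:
  {x: False}


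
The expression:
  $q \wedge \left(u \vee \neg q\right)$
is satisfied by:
  {u: True, q: True}


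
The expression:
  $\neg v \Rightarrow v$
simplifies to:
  $v$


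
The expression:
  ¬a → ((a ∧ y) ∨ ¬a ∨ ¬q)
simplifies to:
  True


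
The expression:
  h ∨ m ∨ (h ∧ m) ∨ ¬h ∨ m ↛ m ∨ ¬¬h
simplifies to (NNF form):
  True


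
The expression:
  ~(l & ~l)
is always true.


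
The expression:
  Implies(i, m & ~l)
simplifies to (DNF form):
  ~i | (m & ~l)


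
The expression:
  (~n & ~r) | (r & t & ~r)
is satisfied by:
  {n: False, r: False}


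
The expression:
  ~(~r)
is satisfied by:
  {r: True}


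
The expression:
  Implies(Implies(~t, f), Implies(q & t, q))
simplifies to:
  True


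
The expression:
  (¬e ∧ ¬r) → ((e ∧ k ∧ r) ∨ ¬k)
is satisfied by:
  {r: True, e: True, k: False}
  {r: True, k: False, e: False}
  {e: True, k: False, r: False}
  {e: False, k: False, r: False}
  {r: True, e: True, k: True}
  {r: True, k: True, e: False}
  {e: True, k: True, r: False}


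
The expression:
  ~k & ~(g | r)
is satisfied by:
  {g: False, r: False, k: False}


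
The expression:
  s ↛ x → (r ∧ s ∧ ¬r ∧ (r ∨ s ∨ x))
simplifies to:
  x ∨ ¬s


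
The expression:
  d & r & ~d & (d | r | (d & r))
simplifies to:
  False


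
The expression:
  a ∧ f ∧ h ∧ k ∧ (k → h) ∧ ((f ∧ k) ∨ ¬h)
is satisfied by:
  {a: True, h: True, f: True, k: True}


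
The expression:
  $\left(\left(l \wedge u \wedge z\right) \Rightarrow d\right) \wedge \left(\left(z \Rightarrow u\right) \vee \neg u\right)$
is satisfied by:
  {d: True, l: False, u: False, z: False}
  {d: False, l: False, u: False, z: False}
  {d: True, z: True, l: False, u: False}
  {z: True, d: False, l: False, u: False}
  {d: True, u: True, z: False, l: False}
  {u: True, z: False, l: False, d: False}
  {d: True, z: True, u: True, l: False}
  {z: True, u: True, d: False, l: False}
  {d: True, l: True, z: False, u: False}
  {l: True, z: False, u: False, d: False}
  {d: True, z: True, l: True, u: False}
  {z: True, l: True, d: False, u: False}
  {d: True, u: True, l: True, z: False}
  {u: True, l: True, z: False, d: False}
  {d: True, z: True, u: True, l: True}
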